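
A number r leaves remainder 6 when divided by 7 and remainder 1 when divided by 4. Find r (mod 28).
M = 7 × 4 = 28. M₁ = 4, y₁ ≡ 2 (mod 7). M₂ = 7, y₂ ≡ 3 (mod 4). r = 6×4×2 + 1×7×3 ≡ 13 (mod 28)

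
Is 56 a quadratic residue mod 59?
By Euler's criterion: 56^{29} ≡ 58 mod 59. Since this equals -1 (≡ 58), 56 is not a QR.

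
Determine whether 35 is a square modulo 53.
By Euler's criterion: 35^{26} ≡ 52 (mod 53). Since this equals -1 (≡ 52), 35 is not a QR.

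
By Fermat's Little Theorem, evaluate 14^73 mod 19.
By Fermat: 14^{18} ≡ 1 (mod 19). 73 = 4×18 + 1. So 14^{73} ≡ 14^{1} ≡ 14 (mod 19)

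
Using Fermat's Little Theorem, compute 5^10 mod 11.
By Fermat's Little Theorem, 5^{10} ≡ 1 mod 11 since 11 is prime and gcd(5, 11) = 1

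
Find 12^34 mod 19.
Using Fermat: 12^{18} ≡ 1 mod 19. 34 ≡ 16 mod 18. So 12^{34} ≡ 12^{16} ≡ 7 mod 19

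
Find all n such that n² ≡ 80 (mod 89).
The square roots of 80 mod 89 are 13 and 76. Verify: 13² = 169 ≡ 80 (mod 89)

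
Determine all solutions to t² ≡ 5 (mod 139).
The square roots of 5 mod 139 are 127 and 12. Verify: 127² = 16129 ≡ 5 (mod 139)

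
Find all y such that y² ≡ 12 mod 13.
The square roots of 12 mod 13 are 8 and 5. Verify: 8² = 64 ≡ 12 mod 13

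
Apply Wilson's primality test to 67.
(66)! mod 67 = 66. Since 66 ≡ -1 mod 67, 67 is prime.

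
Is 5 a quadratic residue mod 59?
By Euler's criterion: 5^{29} ≡ 1 mod 59. Since this equals 1, 5 is a QR.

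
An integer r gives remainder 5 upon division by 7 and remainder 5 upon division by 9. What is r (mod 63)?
M = 7 × 9 = 63. M₁ = 9, y₁ ≡ 4 (mod 7). M₂ = 7, y₂ ≡ 4 (mod 9). r = 5×9×4 + 5×7×4 ≡ 5 (mod 63)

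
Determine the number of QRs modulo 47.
Exactly half the non-zero residues mod a prime are QRs: (47-1)/2 = 23.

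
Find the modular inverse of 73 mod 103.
Since 103 is prime, by Fermat 73^(-1) ≡ 73^{101} ≡ 24 mod 103. Verify: 73 × 24 = 1752 ≡ 1 mod 103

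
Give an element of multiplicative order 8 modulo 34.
9 has order 8 mod 34 since 9^{8} ≡ 1 mod 34 and no smaller power works.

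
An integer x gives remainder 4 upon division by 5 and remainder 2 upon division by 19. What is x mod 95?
M = 5 × 19 = 95. M₁ = 19, y₁ ≡ 4 mod 5. M₂ = 5, y₂ ≡ 4 mod 19. x = 4×19×4 + 2×5×4 ≡ 59 mod 95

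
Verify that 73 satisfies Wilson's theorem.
(72)! mod 73 = 72. Since this equals -1 mod 73, Wilson confirms 73 is prime.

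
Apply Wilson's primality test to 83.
(82)! mod 83 = 82. Since 82 ≡ -1 mod 83, 83 is prime.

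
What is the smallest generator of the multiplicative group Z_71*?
g = 7. Powers: [7, 49, 59, 58, 51, 2, 14, 27, 47, ...] generates all 70 non-zero residues.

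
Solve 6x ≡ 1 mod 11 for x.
Since 11 is prime, by Fermat 6^(-1) ≡ 6^{9} ≡ 2 mod 11. Verify: 6 × 2 = 12 ≡ 1 mod 11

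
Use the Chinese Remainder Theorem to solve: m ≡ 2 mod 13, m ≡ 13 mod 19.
M = 13 × 19 = 247. M₁ = 19, y₁ ≡ 11 mod 13. M₂ = 13, y₂ ≡ 3 mod 19. m = 2×19×11 + 13×13×3 ≡ 184 mod 247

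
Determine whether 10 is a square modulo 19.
By Euler's criterion: 10^{9} ≡ 18 mod 19. Since this equals -1 (≡ 18), 10 is not a QR.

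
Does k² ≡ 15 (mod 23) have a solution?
By Euler's criterion: 15^{11} ≡ 22 (mod 23). Since this equals -1 (≡ 22), 15 is not a QR.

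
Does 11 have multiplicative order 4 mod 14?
Powers of 11 mod 14: 11^1≡11, 11^2≡9, 11^3≡1. Already 11^3≡1, so the order is 3 < 4. No, the actual order is 3.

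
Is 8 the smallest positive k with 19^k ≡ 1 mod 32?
Powers of 19 mod 32: 19^1≡19, 19^2≡9, 19^3≡11, 19^4≡17, 19^5≡3, 19^6≡25, 19^7≡27, 19^8≡1. First k with 19^k≡1 is k=8. Yes, ord_32(19) = 8.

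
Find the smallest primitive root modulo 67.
g = 2. For each prime q|66: 2^{33}≡66, 2^{22}≡37, 2^{6}≡64, none ≡ 1, so ord_67(2) = 66 and 2 is a primitive root.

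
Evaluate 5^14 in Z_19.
By repeated squaring mod 19: 5^{1}≡5, 5^{2}≡6, 5^{4}≡17, 5^{8}≡4. Then 5^{14} = 5^{8+4+2} ≡ 4 × 17 × 6 ≡ 9 mod 19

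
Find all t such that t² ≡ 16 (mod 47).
The square roots of 16 mod 47 are 4 and 43. Verify: 4² = 16 ≡ 16 (mod 47)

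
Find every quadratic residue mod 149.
QRs mod 149: {1, 4, 5, 6, 7, 9, 16, 17, 19, 20, 22, 24, 25, 26, 28, 29, 30, 31, 33, 35, 36, 37, 39, 42, 45, 46, 47, 49, 53, 54, 61, 63, 64, 67, 68, 69, 73, 76, 80, 81, 82, 85, 86, 88, 95, 96, 100, 102, 103, 104, 107, 110, 112, 113, 114, 116, 118, 119, 120, 121, 123, 124, 125, 127, 129, 130, 132, 133, 140, 142, 143, 144, 145, 148}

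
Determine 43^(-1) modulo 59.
Since 59 is prime, by Fermat 43^(-1) ≡ 43^{57} ≡ 11 (mod 59). Verify: 43 × 11 = 473 ≡ 1 (mod 59)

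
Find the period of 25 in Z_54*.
Powers of 25 mod 54: 25^1≡25, 25^2≡31, 25^3≡19, 25^4≡43, 25^5≡49, 25^6≡37, 25^7≡7, 25^8≡13, 25^9≡1. ord_54(25) = 9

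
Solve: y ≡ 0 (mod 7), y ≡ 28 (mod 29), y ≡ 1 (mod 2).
M = 7 × 29 × 2 = 406. M₁ = 58, y₁ ≡ 4 (mod 7). M₂ = 14, y₂ ≡ 27 (mod 29). M₃ = 203, y₃ ≡ 1 (mod 2). y = 0×58×4 + 28×14×27 + 1×203×1 ≡ 231 (mod 406)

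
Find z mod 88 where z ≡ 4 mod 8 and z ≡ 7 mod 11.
M = 8 × 11 = 88. M₁ = 11, y₁ ≡ 3 mod 8. M₂ = 8, y₂ ≡ 7 mod 11. z = 4×11×3 + 7×8×7 ≡ 84 mod 88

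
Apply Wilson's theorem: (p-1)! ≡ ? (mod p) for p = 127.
By Wilson's theorem, (126)! ≡ -1 ≡ 126 mod 127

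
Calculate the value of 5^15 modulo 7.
Using Fermat: 5^{6} ≡ 1 mod 7. 15 ≡ 3 mod 6. So 5^{15} ≡ 5^{3} ≡ 6 mod 7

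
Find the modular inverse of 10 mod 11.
Since 11 is prime, by Fermat 10^(-1) ≡ 10^{9} ≡ 10 mod 11. Verify: 10 × 10 = 100 ≡ 1 mod 11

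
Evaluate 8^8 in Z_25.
By repeated squaring (mod 25): 8^{1}≡8, 8^{2}≡14, 8^{4}≡21, 8^{8}≡16. So 8^{8} ≡ 16 (mod 25)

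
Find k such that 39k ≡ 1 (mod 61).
Since 61 is prime, by Fermat 39^(-1) ≡ 39^{59} ≡ 36 (mod 61). Verify: 39 × 36 = 1404 ≡ 1 (mod 61)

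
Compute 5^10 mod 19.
By repeated squaring mod 19: 5^{1}≡5, 5^{2}≡6, 5^{4}≡17, 5^{8}≡4. Then 5^{10} = 5^{8+2} ≡ 4 × 6 ≡ 5 mod 19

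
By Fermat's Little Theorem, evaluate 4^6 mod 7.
By Fermat's Little Theorem, 4^{6} ≡ 1 (mod 7) since 7 is prime and gcd(4, 7) = 1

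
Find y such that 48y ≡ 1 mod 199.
Since 199 is prime, by Fermat 48^(-1) ≡ 48^{197} ≡ 170 mod 199. Verify: 48 × 170 = 8160 ≡ 1 mod 199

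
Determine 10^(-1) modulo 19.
Since 19 is prime, by Fermat 10^(-1) ≡ 10^{17} ≡ 2 mod 19. Verify: 10 × 2 = 20 ≡ 1 mod 19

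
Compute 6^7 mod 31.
By repeated squaring mod 31: 6^{1}≡6, 6^{2}≡5, 6^{4}≡25. Then 6^{7} = 6^{4+2+1} ≡ 25 × 5 × 6 ≡ 6 mod 31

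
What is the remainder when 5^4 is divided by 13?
5^{4} = 625 ≡ 1 mod 13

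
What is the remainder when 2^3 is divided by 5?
2^{3} = 8 ≡ 3 (mod 5)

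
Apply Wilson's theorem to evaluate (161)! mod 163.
(162)! = (161)! × (162) ≡ -1 mod 163. So (161)! ≡ -1 × (162)^(-1) ≡ (-1)×(-1) = 1 mod 163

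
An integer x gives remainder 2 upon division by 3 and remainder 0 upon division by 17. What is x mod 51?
M = 3 × 17 = 51. M₁ = 17, y₁ ≡ 2 mod 3. M₂ = 3, y₂ ≡ 6 mod 17. x = 2×17×2 + 0×3×6 ≡ 17 mod 51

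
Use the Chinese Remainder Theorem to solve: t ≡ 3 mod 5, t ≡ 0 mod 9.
M = 5 × 9 = 45. M₁ = 9, y₁ ≡ 4 mod 5. M₂ = 5, y₂ ≡ 2 mod 9. t = 3×9×4 + 0×5×2 ≡ 18 mod 45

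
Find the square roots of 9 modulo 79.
The square roots of 9 mod 79 are 76 and 3. Verify: 76² = 5776 ≡ 9 mod 79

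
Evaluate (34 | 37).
(34/37) = 34^{18} mod 37 = 1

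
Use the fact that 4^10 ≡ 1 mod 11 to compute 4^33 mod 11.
By Fermat: 4^{10} ≡ 1 mod 11. 33 = 3×10 + 3. So 4^{33} ≡ 4^{3} ≡ 9 mod 11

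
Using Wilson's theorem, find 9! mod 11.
(10)! = (9)! × (10) ≡ -1 mod 11. So (9)! ≡ -1 × (10)^(-1) ≡ (-1)×(-1) = 1 mod 11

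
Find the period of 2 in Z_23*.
Powers of 2 mod 23: 2^1≡2, 2^2≡4, 2^3≡8, 2^4≡16, 2^5≡9, 2^6≡18, 2^7≡13, 2^8≡3, 2^9≡6, 2^10≡12, 2^11≡1. ord_23(2) = 11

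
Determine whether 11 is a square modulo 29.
By Euler's criterion: 11^{14} ≡ 28 mod 29. Since this equals -1 (≡ 28), 11 is not a QR.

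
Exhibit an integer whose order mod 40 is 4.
27 has order 4 mod 40 since 27^{4} ≡ 1 mod 40 and no smaller power works.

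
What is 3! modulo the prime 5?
(4)! = (3)! × (4) ≡ -1 (mod 5). So (3)! ≡ -1 × (4)^(-1) ≡ (-1)×(-1) = 1 (mod 5)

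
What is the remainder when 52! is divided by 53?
By Wilson's theorem, (52)! ≡ -1 ≡ 52 (mod 53)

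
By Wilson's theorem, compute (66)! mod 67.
By Wilson's theorem, (66)! ≡ -1 ≡ 66 mod 67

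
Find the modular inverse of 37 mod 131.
Since 131 is prime, by Fermat 37^(-1) ≡ 37^{129} ≡ 85 (mod 131). Verify: 37 × 85 = 3145 ≡ 1 (mod 131)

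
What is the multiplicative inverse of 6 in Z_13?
Since 13 is prime, by Fermat 6^(-1) ≡ 6^{11} ≡ 11 (mod 13). Verify: 6 × 11 = 66 ≡ 1 (mod 13)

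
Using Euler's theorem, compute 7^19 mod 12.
By Euler: 7^{4} ≡ 1 mod 12 since gcd(7, 12) = 1. 19 = 4×4 + 3. So 7^{19} ≡ 7^{3} ≡ 7 mod 12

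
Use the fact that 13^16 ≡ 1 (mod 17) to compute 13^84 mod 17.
By Fermat: 13^{16} ≡ 1 (mod 17). 84 = 5×16 + 4. So 13^{84} ≡ 13^{4} ≡ 1 (mod 17)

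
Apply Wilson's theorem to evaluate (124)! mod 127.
(126)! = (124)! × (125) × (126) ≡ -1 (mod 127). So (124)! ≡ -1 × [(126)(125)]^(-1) ≡ 63 (mod 127)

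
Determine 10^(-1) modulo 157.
Since 157 is prime, by Fermat 10^(-1) ≡ 10^{155} ≡ 110 (mod 157). Verify: 10 × 110 = 1100 ≡ 1 (mod 157)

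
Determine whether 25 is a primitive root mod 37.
25^{18} ≡ 1 (mod 37) and 18 < 36, so ord_37(25) = 18 ≠ 36 and 25 is not a primitive root.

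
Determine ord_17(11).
Powers of 11 mod 17: 11^1≡11, 11^2≡2, 11^3≡5, 11^4≡4, 11^5≡10, 11^6≡8, 11^7≡3, 11^8≡16, 11^9≡6, 11^10≡15, 11^11≡12, 11^12≡13, 11^13≡7, 11^14≡9, 11^15≡14, 11^16≡1. ord_17(11) = 16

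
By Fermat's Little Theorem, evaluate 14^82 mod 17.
By Fermat: 14^{16} ≡ 1 (mod 17). 82 = 5×16 + 2. So 14^{82} ≡ 14^{2} ≡ 9 (mod 17)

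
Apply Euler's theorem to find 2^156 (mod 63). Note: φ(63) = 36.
By Euler: 2^{36} ≡ 1 (mod 63) since gcd(2, 63) = 1. 156 = 4×36 + 12. So 2^{156} ≡ 2^{12} ≡ 1 (mod 63)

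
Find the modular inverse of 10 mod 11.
Since 11 is prime, by Fermat 10^(-1) ≡ 10^{9} ≡ 10 mod 11. Verify: 10 × 10 = 100 ≡ 1 mod 11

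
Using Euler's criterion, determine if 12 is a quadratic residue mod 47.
By Euler's criterion: 12^{23} ≡ 1 (mod 47). Since this equals 1, 12 is a QR.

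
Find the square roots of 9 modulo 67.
The square roots of 9 mod 67 are 64 and 3. Verify: 64² = 4096 ≡ 9 mod 67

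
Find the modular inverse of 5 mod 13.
Since 13 is prime, by Fermat 5^(-1) ≡ 5^{11} ≡ 8 (mod 13). Verify: 5 × 8 = 40 ≡ 1 (mod 13)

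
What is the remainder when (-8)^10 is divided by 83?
By repeated squaring (mod 83): (-8)^{1}≡75, (-8)^{2}≡64, (-8)^{4}≡29, (-8)^{8}≡11. Then (-8)^{10} = (-8)^{8+2} ≡ 11 × 64 ≡ 40 (mod 83)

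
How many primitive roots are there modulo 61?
A prime p has φ(p-1) primitive roots; here φ(60) = 16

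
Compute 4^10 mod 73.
By repeated squaring mod 73: 4^{1}≡4, 4^{2}≡16, 4^{4}≡37, 4^{8}≡55. Then 4^{10} = 4^{8+2} ≡ 55 × 16 ≡ 4 mod 73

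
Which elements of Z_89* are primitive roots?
There are φ(88) = 40 primitive roots mod 89: {3, 6, 7, 13, 14, 15, 19, 23, 24, 26, 27, 28, 29, 30, 31, 33, 35, 38, 41, 43, 46, 48, 51, 54, 56, 58, 59, 60, 61, 62, 63, 65, 66, 70, 74, 75, 76, 82, 83, 86}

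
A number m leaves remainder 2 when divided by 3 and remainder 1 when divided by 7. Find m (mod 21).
M = 3 × 7 = 21. M₁ = 7, y₁ ≡ 1 (mod 3). M₂ = 3, y₂ ≡ 5 (mod 7). m = 2×7×1 + 1×3×5 ≡ 8 (mod 21)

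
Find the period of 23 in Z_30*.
Powers of 23 mod 30: 23^1≡23, 23^2≡19, 23^3≡17, 23^4≡1. Order = 4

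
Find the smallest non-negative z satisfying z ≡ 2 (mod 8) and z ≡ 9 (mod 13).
M = 8 × 13 = 104. M₁ = 13, y₁ ≡ 5 (mod 8). M₂ = 8, y₂ ≡ 5 (mod 13). z = 2×13×5 + 9×8×5 ≡ 74 (mod 104)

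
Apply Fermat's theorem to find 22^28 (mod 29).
By Fermat's Little Theorem, 22^{28} ≡ 1 (mod 29) since 29 is prime and gcd(22, 29) = 1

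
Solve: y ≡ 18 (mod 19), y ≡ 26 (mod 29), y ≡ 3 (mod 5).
M = 19 × 29 × 5 = 2755. M₁ = 145, y₁ ≡ 8 (mod 19). M₂ = 95, y₂ ≡ 11 (mod 29). M₃ = 551, y₃ ≡ 1 (mod 5). y = 18×145×8 + 26×95×11 + 3×551×1 ≡ 113 (mod 2755)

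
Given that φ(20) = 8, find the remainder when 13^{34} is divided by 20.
By Euler: 13^{8} ≡ 1 mod 20 since gcd(13, 20) = 1. 34 = 4×8 + 2. So 13^{34} ≡ 13^{2} ≡ 9 mod 20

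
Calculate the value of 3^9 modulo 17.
By repeated squaring mod 17: 3^{1}≡3, 3^{2}≡9, 3^{4}≡13, 3^{8}≡16. Then 3^{9} = 3^{8+1} ≡ 16 × 3 ≡ 14 mod 17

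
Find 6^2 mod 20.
6^{2} = 36 ≡ 16 mod 20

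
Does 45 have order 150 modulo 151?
45^{75} ≡ 1 mod 151 and 75 < 150, so ord_151(45) = 75 ≠ 150 and 45 is not a primitive root.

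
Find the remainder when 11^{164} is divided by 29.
By Fermat: 11^{28} ≡ 1 (mod 29). 164 = 5×28 + 24. So 11^{164} ≡ 11^{24} ≡ 7 (mod 29)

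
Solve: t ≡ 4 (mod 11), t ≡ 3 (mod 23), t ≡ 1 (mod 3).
M = 11 × 23 × 3 = 759. M₁ = 69, y₁ ≡ 4 (mod 11). M₂ = 33, y₂ ≡ 7 (mod 23). M₃ = 253, y₃ ≡ 1 (mod 3). t = 4×69×4 + 3×33×7 + 1×253×1 ≡ 532 (mod 759)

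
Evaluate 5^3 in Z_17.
5^{3} = 125 ≡ 6 mod 17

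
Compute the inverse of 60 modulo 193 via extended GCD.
Extended GCD: 60(74) + 193(-23) = 1. So 60^(-1) ≡ 74 mod 193. Verify: 60 × 74 = 4440 ≡ 1 mod 193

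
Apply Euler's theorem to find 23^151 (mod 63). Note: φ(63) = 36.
By Euler: 23^{36} ≡ 1 (mod 63) since gcd(23, 63) = 1. 151 = 4×36 + 7. So 23^{151} ≡ 23^{7} ≡ 23 (mod 63)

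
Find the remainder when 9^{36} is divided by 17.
By Fermat: 9^{16} ≡ 1 mod 17. 36 = 2×16 + 4. So 9^{36} ≡ 9^{4} ≡ 16 mod 17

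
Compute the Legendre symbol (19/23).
(19/23) = 19^{11} mod 23 = -1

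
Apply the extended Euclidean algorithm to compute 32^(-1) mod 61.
Extended GCD: 32(21) + 61(-11) = 1. So 32^(-1) ≡ 21 mod 61. Verify: 32 × 21 = 672 ≡ 1 mod 61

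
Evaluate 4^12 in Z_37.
By repeated squaring mod 37: 4^{1}≡4, 4^{2}≡16, 4^{4}≡34, 4^{8}≡9. Then 4^{12} = 4^{8+4} ≡ 9 × 34 ≡ 10 mod 37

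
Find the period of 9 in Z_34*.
Powers of 9 mod 34: 9^1≡9, 9^2≡13, 9^3≡15, 9^4≡33, 9^5≡25, 9^6≡21, 9^7≡19, 9^8≡1. Order = 8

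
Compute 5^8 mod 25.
By repeated squaring (mod 25): 5^{1}≡5, 5^{2}≡0, 5^{4}≡0, 5^{8}≡0. So 5^{8} ≡ 0 (mod 25)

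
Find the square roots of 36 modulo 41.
The square roots of 36 mod 41 are 6 and 35. Verify: 6² = 36 ≡ 36 (mod 41)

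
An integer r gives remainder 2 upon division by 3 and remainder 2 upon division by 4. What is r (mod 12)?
M = 3 × 4 = 12. M₁ = 4, y₁ ≡ 1 (mod 3). M₂ = 3, y₂ ≡ 3 (mod 4). r = 2×4×1 + 2×3×3 ≡ 2 (mod 12)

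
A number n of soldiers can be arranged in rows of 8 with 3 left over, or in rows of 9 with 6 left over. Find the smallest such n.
M = 8 × 9 = 72. M₁ = 9, y₁ ≡ 1 (mod 8). M₂ = 8, y₂ ≡ 8 (mod 9). n = 3×9×1 + 6×8×8 ≡ 51 (mod 72)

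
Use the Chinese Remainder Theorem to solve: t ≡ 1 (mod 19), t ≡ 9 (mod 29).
M = 19 × 29 = 551. M₁ = 29, y₁ ≡ 2 (mod 19). M₂ = 19, y₂ ≡ 26 (mod 29). t = 1×29×2 + 9×19×26 ≡ 96 (mod 551)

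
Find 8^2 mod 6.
8^{2} = 64 ≡ 4 mod 6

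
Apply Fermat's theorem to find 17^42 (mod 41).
By Fermat: 17^{40} ≡ 1 (mod 41). So 17^{42} = 17^{40} · 17^{2} ≡ 17^{2} ≡ 2 (mod 41)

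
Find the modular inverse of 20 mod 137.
Since 137 is prime, by Fermat 20^(-1) ≡ 20^{135} ≡ 48 mod 137. Verify: 20 × 48 = 960 ≡ 1 mod 137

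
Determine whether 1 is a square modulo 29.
By Euler's criterion: 1^{14} ≡ 1 (mod 29). Since this equals 1, 1 is a QR.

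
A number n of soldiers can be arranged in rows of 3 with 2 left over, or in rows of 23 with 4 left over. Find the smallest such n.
M = 3 × 23 = 69. M₁ = 23, y₁ ≡ 2 mod 3. M₂ = 3, y₂ ≡ 8 mod 23. n = 2×23×2 + 4×3×8 ≡ 50 mod 69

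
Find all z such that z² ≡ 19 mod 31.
The square roots of 19 mod 31 are 9 and 22. Verify: 9² = 81 ≡ 19 mod 31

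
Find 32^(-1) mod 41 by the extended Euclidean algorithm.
Extended GCD: 32(9) + 41(-7) = 1. So 32^(-1) ≡ 9 mod 41. Verify: 32 × 9 = 288 ≡ 1 mod 41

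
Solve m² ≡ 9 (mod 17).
The square roots of 9 mod 17 are 14 and 3. Verify: 14² = 196 ≡ 9 (mod 17)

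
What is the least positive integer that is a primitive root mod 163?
g = 2. For each prime q|162: 2^{81}≡162, 2^{54}≡104, none ≡ 1, so ord_163(2) = 162 and 2 is a primitive root.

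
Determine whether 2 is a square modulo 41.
By Euler's criterion: 2^{20} ≡ 1 mod 41. Since this equals 1, 2 is a QR.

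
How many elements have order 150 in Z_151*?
A prime p has φ(p-1) primitive roots; here φ(150) = 40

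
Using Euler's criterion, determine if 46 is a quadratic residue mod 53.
By Euler's criterion: 46^{26} ≡ 1 mod 53. Since this equals 1, 46 is a QR.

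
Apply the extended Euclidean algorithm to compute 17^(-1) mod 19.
Extended GCD: 17(9) + 19(-8) = 1. So 17^(-1) ≡ 9 (mod 19). Verify: 17 × 9 = 153 ≡ 1 (mod 19)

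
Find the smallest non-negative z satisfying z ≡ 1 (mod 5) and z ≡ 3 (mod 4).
M = 5 × 4 = 20. M₁ = 4, y₁ ≡ 4 (mod 5). M₂ = 5, y₂ ≡ 1 (mod 4). z = 1×4×4 + 3×5×1 ≡ 11 (mod 20)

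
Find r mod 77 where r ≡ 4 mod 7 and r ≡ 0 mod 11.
M = 7 × 11 = 77. M₁ = 11, y₁ ≡ 2 mod 7. M₂ = 7, y₂ ≡ 8 mod 11. r = 4×11×2 + 0×7×8 ≡ 11 mod 77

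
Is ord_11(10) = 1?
Powers of 10 mod 11: 10^1≡10, 10^2≡1. 10^1≡10≢1, so ord ≠ 1. No, the actual order is 2.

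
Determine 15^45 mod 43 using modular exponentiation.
Using Fermat: 15^{42} ≡ 1 mod 43. 45 ≡ 3 mod 42. So 15^{45} ≡ 15^{3} ≡ 21 mod 43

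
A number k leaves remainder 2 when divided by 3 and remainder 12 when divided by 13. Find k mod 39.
M = 3 × 13 = 39. M₁ = 13, y₁ ≡ 1 mod 3. M₂ = 3, y₂ ≡ 9 mod 13. k = 2×13×1 + 12×3×9 ≡ 38 mod 39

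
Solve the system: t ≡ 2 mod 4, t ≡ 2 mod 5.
M = 4 × 5 = 20. M₁ = 5, y₁ ≡ 1 mod 4. M₂ = 4, y₂ ≡ 4 mod 5. t = 2×5×1 + 2×4×4 ≡ 2 mod 20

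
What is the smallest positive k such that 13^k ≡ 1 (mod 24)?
Powers of 13 mod 24: 13^1≡13, 13^2≡1. So the order of 13 is 2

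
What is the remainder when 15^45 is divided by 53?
By repeated squaring mod 53: 15^{1}≡15, 15^{2}≡13, 15^{4}≡10, 15^{8}≡47, 15^{16}≡36, 15^{32}≡24. Then 15^{45} = 15^{32+8+4+1} ≡ 24 × 47 × 10 × 15 ≡ 24 mod 53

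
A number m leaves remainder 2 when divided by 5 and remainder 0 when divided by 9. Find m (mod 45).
M = 5 × 9 = 45. M₁ = 9, y₁ ≡ 4 (mod 5). M₂ = 5, y₂ ≡ 2 (mod 9). m = 2×9×4 + 0×5×2 ≡ 27 (mod 45)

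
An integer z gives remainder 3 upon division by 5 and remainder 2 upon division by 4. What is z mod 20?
M = 5 × 4 = 20. M₁ = 4, y₁ ≡ 4 mod 5. M₂ = 5, y₂ ≡ 1 mod 4. z = 3×4×4 + 2×5×1 ≡ 18 mod 20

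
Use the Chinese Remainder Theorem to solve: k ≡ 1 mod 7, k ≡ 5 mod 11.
M = 7 × 11 = 77. M₁ = 11, y₁ ≡ 2 mod 7. M₂ = 7, y₂ ≡ 8 mod 11. k = 1×11×2 + 5×7×8 ≡ 71 mod 77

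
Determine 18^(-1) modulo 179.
Since 179 is prime, by Fermat 18^(-1) ≡ 18^{177} ≡ 10 (mod 179). Verify: 18 × 10 = 180 ≡ 1 (mod 179)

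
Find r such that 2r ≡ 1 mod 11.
Since 11 is prime, by Fermat 2^(-1) ≡ 2^{9} ≡ 6 mod 11. Verify: 2 × 6 = 12 ≡ 1 mod 11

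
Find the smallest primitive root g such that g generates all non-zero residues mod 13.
g = 2. For each prime q|12: 2^{6}≡12, 2^{4}≡3, none ≡ 1, so ord_13(2) = 12 and 2 is a primitive root.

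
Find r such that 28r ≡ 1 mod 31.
Since 31 is prime, by Fermat 28^(-1) ≡ 28^{29} ≡ 10 mod 31. Verify: 28 × 10 = 280 ≡ 1 mod 31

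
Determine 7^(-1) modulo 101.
Since 101 is prime, by Fermat 7^(-1) ≡ 7^{99} ≡ 29 (mod 101). Verify: 7 × 29 = 203 ≡ 1 (mod 101)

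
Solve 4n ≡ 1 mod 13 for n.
Since 13 is prime, by Fermat 4^(-1) ≡ 4^{11} ≡ 10 mod 13. Verify: 4 × 10 = 40 ≡ 1 mod 13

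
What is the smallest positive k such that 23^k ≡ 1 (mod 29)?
Powers of 23 mod 29: 23^1≡23, 23^2≡7, 23^3≡16, 23^4≡20, 23^5≡25, 23^6≡24, 23^7≡1. Order = 7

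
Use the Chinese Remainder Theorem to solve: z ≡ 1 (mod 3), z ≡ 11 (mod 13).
M = 3 × 13 = 39. M₁ = 13, y₁ ≡ 1 (mod 3). M₂ = 3, y₂ ≡ 9 (mod 13). z = 1×13×1 + 11×3×9 ≡ 37 (mod 39)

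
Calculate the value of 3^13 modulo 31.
By repeated squaring (mod 31): 3^{1}≡3, 3^{2}≡9, 3^{4}≡19, 3^{8}≡20. Then 3^{13} = 3^{8+4+1} ≡ 20 × 19 × 3 ≡ 24 (mod 31)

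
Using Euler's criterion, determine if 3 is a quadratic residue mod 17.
By Euler's criterion: 3^{8} ≡ 16 mod 17. Since this equals -1 (≡ 16), 3 is not a QR.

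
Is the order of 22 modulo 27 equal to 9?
Powers of 22 mod 27: 22^1≡22, 22^2≡25, 22^3≡10, 22^4≡4, 22^5≡7, 22^6≡19, 22^7≡13, 22^8≡16, 22^9≡1. First k with 22^k≡1 is k=9. Yes, ord_27(22) = 9.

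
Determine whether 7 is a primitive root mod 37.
7^{9} ≡ 1 (mod 37) and 9 < 36, so ord_37(7) = 9 ≠ 36 and 7 is not a primitive root.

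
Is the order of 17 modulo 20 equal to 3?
Powers of 17 mod 20: 17^1≡17, 17^2≡9, 17^3≡13, 17^4≡1. 17^3≡13≢1, so ord ≠ 3. No, the actual order is 4.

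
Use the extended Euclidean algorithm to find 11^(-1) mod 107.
Extended GCD: 11(39) + 107(-4) = 1. So 11^(-1) ≡ 39 (mod 107). Verify: 11 × 39 = 429 ≡ 1 (mod 107)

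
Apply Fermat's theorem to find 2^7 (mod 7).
By Fermat: 2^{6} ≡ 1 (mod 7). So 2^{7} = 2^{6} · 2^{1} ≡ 2^{1} ≡ 2 (mod 7)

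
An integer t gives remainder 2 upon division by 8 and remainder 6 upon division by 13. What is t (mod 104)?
M = 8 × 13 = 104. M₁ = 13, y₁ ≡ 5 (mod 8). M₂ = 8, y₂ ≡ 5 (mod 13). t = 2×13×5 + 6×8×5 ≡ 58 (mod 104)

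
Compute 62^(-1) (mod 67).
Since 67 is prime, by Fermat 62^(-1) ≡ 62^{65} ≡ 40 (mod 67). Verify: 62 × 40 = 2480 ≡ 1 (mod 67)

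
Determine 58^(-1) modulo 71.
Since 71 is prime, by Fermat 58^(-1) ≡ 58^{69} ≡ 60 (mod 71). Verify: 58 × 60 = 3480 ≡ 1 (mod 71)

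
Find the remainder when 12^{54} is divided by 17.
By Fermat: 12^{16} ≡ 1 mod 17. 54 = 3×16 + 6. So 12^{54} ≡ 12^{6} ≡ 2 mod 17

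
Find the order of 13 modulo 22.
Powers of 13 mod 22: 13^1≡13, 13^2≡15, 13^3≡19, 13^4≡5, 13^5≡21, 13^6≡9, 13^7≡7, 13^8≡3, 13^9≡17, 13^10≡1. So the order of 13 is 10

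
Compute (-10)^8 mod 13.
By repeated squaring (mod 13): (-10)^{1}≡3, (-10)^{2}≡9, (-10)^{4}≡3, (-10)^{8}≡9. So (-10)^{8} ≡ 9 (mod 13)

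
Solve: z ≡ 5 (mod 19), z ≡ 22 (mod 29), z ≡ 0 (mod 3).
M = 19 × 29 × 3 = 1653. M₁ = 87, y₁ ≡ 7 (mod 19). M₂ = 57, y₂ ≡ 28 (mod 29). M₃ = 551, y₃ ≡ 2 (mod 3). z = 5×87×7 + 22×57×28 + 0×551×2 ≡ 138 (mod 1653)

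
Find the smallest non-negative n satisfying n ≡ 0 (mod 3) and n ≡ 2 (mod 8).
M = 3 × 8 = 24. M₁ = 8, y₁ ≡ 2 (mod 3). M₂ = 3, y₂ ≡ 3 (mod 8). n = 0×8×2 + 2×3×3 ≡ 18 (mod 24)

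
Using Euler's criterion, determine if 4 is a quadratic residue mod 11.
By Euler's criterion: 4^{5} ≡ 1 (mod 11). Since this equals 1, 4 is a QR.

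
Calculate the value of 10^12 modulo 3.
Using Fermat: 10^{2} ≡ 1 (mod 3). 12 ≡ 0 (mod 2). So 10^{12} ≡ 10^{0} ≡ 1 (mod 3)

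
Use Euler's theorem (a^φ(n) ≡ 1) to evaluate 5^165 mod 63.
By Euler: 5^{36} ≡ 1 mod 63 since gcd(5, 63) = 1. 165 = 4×36 + 21. So 5^{165} ≡ 5^{21} ≡ 62 mod 63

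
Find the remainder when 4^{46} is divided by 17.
By Fermat: 4^{16} ≡ 1 (mod 17). 46 = 2×16 + 14. So 4^{46} ≡ 4^{14} ≡ 16 (mod 17)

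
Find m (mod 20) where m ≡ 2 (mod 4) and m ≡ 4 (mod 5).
M = 4 × 5 = 20. M₁ = 5, y₁ ≡ 1 (mod 4). M₂ = 4, y₂ ≡ 4 (mod 5). m = 2×5×1 + 4×4×4 ≡ 14 (mod 20)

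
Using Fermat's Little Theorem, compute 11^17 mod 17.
By Fermat: 11^{16} ≡ 1 (mod 17). So 11^{17} = 11^{16} · 11^{1} ≡ 11^{1} ≡ 11 (mod 17)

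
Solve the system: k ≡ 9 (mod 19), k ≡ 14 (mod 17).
M = 19 × 17 = 323. M₁ = 17, y₁ ≡ 9 (mod 19). M₂ = 19, y₂ ≡ 9 (mod 17). k = 9×17×9 + 14×19×9 ≡ 218 (mod 323)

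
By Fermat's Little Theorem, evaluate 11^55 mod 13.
By Fermat: 11^{12} ≡ 1 (mod 13). 55 = 4×12 + 7. So 11^{55} ≡ 11^{7} ≡ 2 (mod 13)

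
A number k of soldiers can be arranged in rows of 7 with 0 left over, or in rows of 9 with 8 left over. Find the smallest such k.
M = 7 × 9 = 63. M₁ = 9, y₁ ≡ 4 mod 7. M₂ = 7, y₂ ≡ 4 mod 9. k = 0×9×4 + 8×7×4 ≡ 35 mod 63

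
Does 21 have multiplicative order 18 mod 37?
Powers of 21 mod 37: 21^1≡21, 21^2≡34, 21^3≡11, 21^4≡9, 21^5≡4, 21^6≡10, 21^7≡25, 21^8≡7, 21^9≡36, 21^10≡16, 21^11≡3, 21^12≡26, 21^13≡28, 21^14≡33, 21^15≡27, 21^16≡12, 21^17≡30, 21^18≡1. First k with 21^k≡1 is k=18. Yes, ord_37(21) = 18.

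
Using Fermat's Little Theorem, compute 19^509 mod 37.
By Fermat: 19^{36} ≡ 1 (mod 37). 509 ≡ 5 (mod 36). So 19^{509} ≡ 19^{5} ≡ 22 (mod 37)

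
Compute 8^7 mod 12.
By repeated squaring (mod 12): 8^{1}≡8, 8^{2}≡4, 8^{4}≡4. Then 8^{7} = 8^{4+2+1} ≡ 4 × 4 × 8 ≡ 8 (mod 12)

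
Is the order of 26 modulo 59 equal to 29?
Powers of 26 mod 59: 26^1≡26, 26^2≡27, 26^3≡53, 26^4≡21, 26^5≡15, 26^6≡36, 26^7≡51, 26^8≡28, 26^9≡20, 26^10≡48, 26^11≡9, 26^12≡57, 26^13≡7, 26^14≡5, 26^15≡12, 26^16≡17, 26^17≡29, 26^18≡46, 26^19≡16, 26^20≡3, 26^21≡19, 26^22≡22, 26^23≡41, 26^24≡4, 26^25≡45, 26^26≡49, 26^27≡35, 26^28≡25, 26^29≡1. First k with 26^k≡1 is k=29. Yes, ord_59(26) = 29.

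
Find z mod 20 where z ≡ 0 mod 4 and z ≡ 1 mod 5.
M = 4 × 5 = 20. M₁ = 5, y₁ ≡ 1 mod 4. M₂ = 4, y₂ ≡ 4 mod 5. z = 0×5×1 + 1×4×4 ≡ 16 mod 20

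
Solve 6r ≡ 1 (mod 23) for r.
Since 23 is prime, by Fermat 6^(-1) ≡ 6^{21} ≡ 4 (mod 23). Verify: 6 × 4 = 24 ≡ 1 (mod 23)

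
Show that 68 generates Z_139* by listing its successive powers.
68^1, 68^2, ..., 68^{138} mod 139: [68, 37, 14, 118, 101, 57, 123, 24, 103, 54, 58, 52, 61, 117, 33, 20, 109, 45, 2, 136, 74, 28, 97, 63, 114, 107, 48, 67, 108, 116, 104, 122, 95, 66, 40, 79, 90, 4, 133, 9, 56, 55, 126, 89, 75, 96, 134, 77, 93, 69, 105, 51, 132, 80, 19, 41, 8, 127, 18, 112, 110, 113, 39, 11, 53, 129, 15, 47, 138, 71, 102, 125, 21, 38, 82, 16, 115, 36, 85, 81, 87, 78, 22, 106, 119, 30, 94, 137, 3, 65, 111, 42, 76, 25, 32, 91, 72, 31, 23, 35, 17, 44, 73, 99, 60, 49, 135, 6, 130, 83, 84, 13, 50, 64, 43, 5, 62, 46, 70, 34, 88, 7, 59, 120, 98, 131, 12, 121, 27, 29, 26, 100, 128, 86, 10, 124, 92, 1]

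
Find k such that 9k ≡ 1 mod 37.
Since 37 is prime, by Fermat 9^(-1) ≡ 9^{35} ≡ 33 mod 37. Verify: 9 × 33 = 297 ≡ 1 mod 37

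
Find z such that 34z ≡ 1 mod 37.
Since 37 is prime, by Fermat 34^(-1) ≡ 34^{35} ≡ 12 mod 37. Verify: 34 × 12 = 408 ≡ 1 mod 37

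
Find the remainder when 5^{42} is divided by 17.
By Fermat: 5^{16} ≡ 1 mod 17. 42 = 2×16 + 10. So 5^{42} ≡ 5^{10} ≡ 9 mod 17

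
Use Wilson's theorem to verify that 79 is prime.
(78)! mod 79 = 78. Since this equals -1 (mod 79), Wilson confirms 79 is prime.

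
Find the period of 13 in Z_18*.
Powers of 13 mod 18: 13^1≡13, 13^2≡7, 13^3≡1. ord_18(13) = 3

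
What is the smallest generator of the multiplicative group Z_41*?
g = 6. For each prime q|40: 6^{20}≡40, 6^{8}≡10, none ≡ 1, so ord_41(6) = 40 and 6 is a primitive root.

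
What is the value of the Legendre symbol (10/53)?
(10/53) = 10^{26} mod 53 = 1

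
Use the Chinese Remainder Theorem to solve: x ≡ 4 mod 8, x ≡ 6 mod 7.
M = 8 × 7 = 56. M₁ = 7, y₁ ≡ 7 mod 8. M₂ = 8, y₂ ≡ 1 mod 7. x = 4×7×7 + 6×8×1 ≡ 20 mod 56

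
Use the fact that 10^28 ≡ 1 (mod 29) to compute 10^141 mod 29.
By Fermat: 10^{28} ≡ 1 (mod 29). 141 = 5×28 + 1. So 10^{141} ≡ 10^{1} ≡ 10 (mod 29)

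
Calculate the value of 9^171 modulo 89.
Using Fermat: 9^{88} ≡ 1 mod 89. 171 ≡ 83 mod 88. So 9^{171} ≡ 9^{83} ≡ 53 mod 89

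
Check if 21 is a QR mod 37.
By Euler's criterion: 21^{18} ≡ 1 mod 37. Since this equals 1, 21 is a QR.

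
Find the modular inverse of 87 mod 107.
Since 107 is prime, by Fermat 87^(-1) ≡ 87^{105} ≡ 16 (mod 107). Verify: 87 × 16 = 1392 ≡ 1 (mod 107)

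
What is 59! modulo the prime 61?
(60)! = (59)! × (60) ≡ -1 mod 61. So (59)! ≡ -1 × (60)^(-1) ≡ (-1)×(-1) = 1 mod 61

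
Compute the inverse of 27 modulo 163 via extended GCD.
Extended GCD: 27(-6) + 163(1) = 1. So 27^(-1) ≡ -6 ≡ 157 (mod 163). Verify: 27 × 157 = 4239 ≡ 1 (mod 163)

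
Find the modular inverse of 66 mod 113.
Since 113 is prime, by Fermat 66^(-1) ≡ 66^{111} ≡ 12 (mod 113). Verify: 66 × 12 = 792 ≡ 1 (mod 113)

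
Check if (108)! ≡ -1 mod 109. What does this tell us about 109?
(108)! mod 109 = 108. Since this equals -1 mod 109, Wilson confirms 109 is prime.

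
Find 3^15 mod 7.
Using Fermat: 3^{6} ≡ 1 mod 7. 15 ≡ 3 mod 6. So 3^{15} ≡ 3^{3} ≡ 6 mod 7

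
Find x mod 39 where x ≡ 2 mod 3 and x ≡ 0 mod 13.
M = 3 × 13 = 39. M₁ = 13, y₁ ≡ 1 mod 3. M₂ = 3, y₂ ≡ 9 mod 13. x = 2×13×1 + 0×3×9 ≡ 26 mod 39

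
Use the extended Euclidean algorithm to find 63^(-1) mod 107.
Extended GCD: 63(17) + 107(-10) = 1. So 63^(-1) ≡ 17 (mod 107). Verify: 63 × 17 = 1071 ≡ 1 (mod 107)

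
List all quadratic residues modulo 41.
Quadratic residues modulo 41: {1, 2, 4, 5, 8, 9, 10, 16, 18, 20, 21, 23, 25, 31, 32, 33, 36, 37, 39, 40}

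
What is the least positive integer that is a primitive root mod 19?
g = 2. For each prime q|18: 2^{9}≡18, 2^{6}≡7, none ≡ 1, so ord_19(2) = 18 and 2 is a primitive root.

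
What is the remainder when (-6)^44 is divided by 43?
Using Fermat: (-6)^{42} ≡ 1 (mod 43). 44 ≡ 2 (mod 42). So (-6)^{44} ≡ (-6)^{2} ≡ 36 (mod 43)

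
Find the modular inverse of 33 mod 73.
Since 73 is prime, by Fermat 33^(-1) ≡ 33^{71} ≡ 31 (mod 73). Verify: 33 × 31 = 1023 ≡ 1 (mod 73)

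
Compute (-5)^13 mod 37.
By repeated squaring mod 37: (-5)^{1}≡32, (-5)^{2}≡25, (-5)^{4}≡33, (-5)^{8}≡16. Then (-5)^{13} = (-5)^{8+4+1} ≡ 16 × 33 × 32 ≡ 24 mod 37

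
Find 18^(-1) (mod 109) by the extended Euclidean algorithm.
Extended GCD: 18(-6) + 109(1) = 1. So 18^(-1) ≡ -6 ≡ 103 (mod 109). Verify: 18 × 103 = 1854 ≡ 1 (mod 109)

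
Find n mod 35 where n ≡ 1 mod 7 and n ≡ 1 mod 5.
M = 7 × 5 = 35. M₁ = 5, y₁ ≡ 3 mod 7. M₂ = 7, y₂ ≡ 3 mod 5. n = 1×5×3 + 1×7×3 ≡ 1 mod 35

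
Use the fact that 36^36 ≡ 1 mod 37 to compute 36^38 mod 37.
By Fermat: 36^{36} ≡ 1 mod 37. So 36^{38} = 36^{36} · 36^{2} ≡ 36^{2} ≡ 1 mod 37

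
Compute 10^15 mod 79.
By repeated squaring (mod 79): 10^{1}≡10, 10^{2}≡21, 10^{4}≡46, 10^{8}≡62. Then 10^{15} = 10^{8+4+2+1} ≡ 62 × 46 × 21 × 10 ≡ 21 (mod 79)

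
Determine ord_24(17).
Powers of 17 mod 24: 17^1≡17, 17^2≡1. So the order of 17 is 2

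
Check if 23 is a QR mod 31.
By Euler's criterion: 23^{15} ≡ 30 (mod 31). Since this equals -1 (≡ 30), 23 is not a QR.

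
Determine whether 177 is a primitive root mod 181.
177^{45} ≡ 1 (mod 181) and 45 < 180, so ord_181(177) = 45 ≠ 180 and 177 is not a primitive root.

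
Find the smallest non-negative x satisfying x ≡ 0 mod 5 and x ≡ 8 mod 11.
M = 5 × 11 = 55. M₁ = 11, y₁ ≡ 1 mod 5. M₂ = 5, y₂ ≡ 9 mod 11. x = 0×11×1 + 8×5×9 ≡ 30 mod 55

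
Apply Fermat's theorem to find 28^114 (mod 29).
By Fermat: 28^{28} ≡ 1 (mod 29). 114 = 4×28 + 2. So 28^{114} ≡ 28^{2} ≡ 1 (mod 29)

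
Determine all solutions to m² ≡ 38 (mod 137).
The square roots of 38 mod 137 are 60 and 77. Verify: 60² = 3600 ≡ 38 (mod 137)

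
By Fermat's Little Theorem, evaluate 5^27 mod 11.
By Fermat: 5^{10} ≡ 1 mod 11. 27 = 2×10 + 7. So 5^{27} ≡ 5^{7} ≡ 3 mod 11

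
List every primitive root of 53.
There are φ(52) = 24 primitive roots mod 53: {2, 3, 5, 8, 12, 14, 18, 19, 20, 21, 22, 26, 27, 31, 32, 33, 34, 35, 39, 41, 45, 48, 50, 51}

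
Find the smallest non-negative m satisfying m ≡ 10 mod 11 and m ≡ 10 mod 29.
M = 11 × 29 = 319. M₁ = 29, y₁ ≡ 8 mod 11. M₂ = 11, y₂ ≡ 8 mod 29. m = 10×29×8 + 10×11×8 ≡ 10 mod 319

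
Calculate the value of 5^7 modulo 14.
By repeated squaring mod 14: 5^{1}≡5, 5^{2}≡11, 5^{4}≡9. Then 5^{7} = 5^{4+2+1} ≡ 9 × 11 × 5 ≡ 5 mod 14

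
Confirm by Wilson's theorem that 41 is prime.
(40)! mod 41 = 40. Since this equals -1 mod 41, Wilson confirms 41 is prime.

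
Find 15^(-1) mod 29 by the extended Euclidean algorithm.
Extended GCD: 15(2) + 29(-1) = 1. So 15^(-1) ≡ 2 mod 29. Verify: 15 × 2 = 30 ≡ 1 mod 29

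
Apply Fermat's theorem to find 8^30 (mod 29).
By Fermat: 8^{28} ≡ 1 (mod 29). So 8^{30} = 8^{28} · 8^{2} ≡ 8^{2} ≡ 6 (mod 29)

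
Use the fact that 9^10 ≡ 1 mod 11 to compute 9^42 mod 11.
By Fermat: 9^{10} ≡ 1 mod 11. 42 = 4×10 + 2. So 9^{42} ≡ 9^{2} ≡ 4 mod 11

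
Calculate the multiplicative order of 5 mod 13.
Powers of 5 mod 13: 5^1≡5, 5^2≡12, 5^3≡8, 5^4≡1. ord_13(5) = 4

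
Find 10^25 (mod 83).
By repeated squaring (mod 83): 10^{1}≡10, 10^{2}≡17, 10^{4}≡40, 10^{8}≡23, 10^{16}≡31. Then 10^{25} = 10^{16+8+1} ≡ 31 × 23 × 10 ≡ 75 (mod 83)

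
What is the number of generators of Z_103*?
A prime p has φ(p-1) primitive roots; here φ(102) = 32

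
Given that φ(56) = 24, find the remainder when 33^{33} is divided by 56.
By Euler: 33^{24} ≡ 1 mod 56 since gcd(33, 56) = 1. 33 = 1×24 + 9. So 33^{33} ≡ 33^{9} ≡ 41 mod 56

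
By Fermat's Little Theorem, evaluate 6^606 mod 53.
By Fermat: 6^{52} ≡ 1 mod 53. 606 ≡ 34 mod 52. So 6^{606} ≡ 6^{34} ≡ 46 mod 53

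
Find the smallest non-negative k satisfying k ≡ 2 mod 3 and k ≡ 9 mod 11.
M = 3 × 11 = 33. M₁ = 11, y₁ ≡ 2 mod 3. M₂ = 3, y₂ ≡ 4 mod 11. k = 2×11×2 + 9×3×4 ≡ 20 mod 33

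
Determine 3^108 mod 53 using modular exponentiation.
Using Fermat: 3^{52} ≡ 1 mod 53. 108 ≡ 4 mod 52. So 3^{108} ≡ 3^{4} ≡ 28 mod 53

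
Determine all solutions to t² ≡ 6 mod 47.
The square roots of 6 mod 47 are 37 and 10. Verify: 37² = 1369 ≡ 6 mod 47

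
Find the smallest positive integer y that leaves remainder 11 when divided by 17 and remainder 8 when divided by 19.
M = 17 × 19 = 323. M₁ = 19, y₁ ≡ 9 (mod 17). M₂ = 17, y₂ ≡ 9 (mod 19). y = 11×19×9 + 8×17×9 ≡ 198 (mod 323)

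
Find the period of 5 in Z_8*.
Powers of 5 mod 8: 5^1≡5, 5^2≡1. ord_8(5) = 2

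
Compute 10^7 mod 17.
By repeated squaring mod 17: 10^{1}≡10, 10^{2}≡15, 10^{4}≡4. Then 10^{7} = 10^{4+2+1} ≡ 4 × 15 × 10 ≡ 5 mod 17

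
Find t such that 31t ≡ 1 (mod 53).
Since 53 is prime, by Fermat 31^(-1) ≡ 31^{51} ≡ 12 (mod 53). Verify: 31 × 12 = 372 ≡ 1 (mod 53)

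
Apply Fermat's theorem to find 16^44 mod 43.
By Fermat: 16^{42} ≡ 1 mod 43. So 16^{44} = 16^{42} · 16^{2} ≡ 16^{2} ≡ 41 mod 43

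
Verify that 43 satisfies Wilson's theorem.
(42)! mod 43 = 42. Since this equals -1 mod 43, Wilson confirms 43 is prime.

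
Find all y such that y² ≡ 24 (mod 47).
The square roots of 24 mod 47 are 27 and 20. Verify: 27² = 729 ≡ 24 (mod 47)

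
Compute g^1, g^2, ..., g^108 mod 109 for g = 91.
91^1, 91^2, ..., 91^{108} mod 109: [91, 106, 54, 9, 56, 82, 50, 81, 68, 84, 14, 75, 67, 102, 17, 21, 58, 46, 44, 80, 86, 87, 69, 66, 11, 20, 76, 49, 99, 71, 30, 5, 19, 94, 52, 45, 62, 83, 32, 78, 13, 93, 70, 48, 8, 74, 85, 105, 72, 12, 2, 73, 103, 108, 18, 3, 55, 100, 53, 27, 59, 28, 41, 25, 95, 34, 42, 7, 92, 88, 51, 63, 65, 29, 23, 22, 40, 43, 98, 89, 33, 60, 10, 38, 79, 104, 90, 15, 57, 64, 47, 26, 77, 31, 96, 16, 39, 61, 101, 35, 24, 4, 37, 97, 107, 36, 6, 1]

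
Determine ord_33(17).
Powers of 17 mod 33: 17^1≡17, 17^2≡25, 17^3≡29, 17^4≡31, 17^5≡32, 17^6≡16, 17^7≡8, 17^8≡4, 17^9≡2, 17^10≡1. Order = 10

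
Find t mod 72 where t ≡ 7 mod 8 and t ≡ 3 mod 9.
M = 8 × 9 = 72. M₁ = 9, y₁ ≡ 1 mod 8. M₂ = 8, y₂ ≡ 8 mod 9. t = 7×9×1 + 3×8×8 ≡ 39 mod 72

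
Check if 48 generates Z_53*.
ord_53(48) divides 52. For each prime q|52: 48^{26}≡52, 48^{4}≡42, none ≡ 1. So 48 has order 52 and is a primitive root mod 53.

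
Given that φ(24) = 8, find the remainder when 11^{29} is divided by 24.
By Euler: 11^{8} ≡ 1 mod 24 since gcd(11, 24) = 1. 29 = 3×8 + 5. So 11^{29} ≡ 11^{5} ≡ 11 mod 24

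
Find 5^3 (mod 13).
5^{3} = 125 ≡ 8 (mod 13)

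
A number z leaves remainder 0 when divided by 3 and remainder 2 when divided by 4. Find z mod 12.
M = 3 × 4 = 12. M₁ = 4, y₁ ≡ 1 mod 3. M₂ = 3, y₂ ≡ 3 mod 4. z = 0×4×1 + 2×3×3 ≡ 6 mod 12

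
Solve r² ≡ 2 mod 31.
The square roots of 2 mod 31 are 8 and 23. Verify: 8² = 64 ≡ 2 mod 31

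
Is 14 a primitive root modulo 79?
14^{26} ≡ 1 (mod 79) and 26 < 78, so ord_79(14) = 26 ≠ 78 and 14 is not a primitive root.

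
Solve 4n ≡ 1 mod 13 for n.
Since 13 is prime, by Fermat 4^(-1) ≡ 4^{11} ≡ 10 mod 13. Verify: 4 × 10 = 40 ≡ 1 mod 13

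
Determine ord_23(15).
Powers of 15 mod 23: 15^1≡15, 15^2≡18, 15^3≡17, 15^4≡2, 15^5≡7, 15^6≡13, 15^7≡11, 15^8≡4, 15^9≡14, 15^10≡3, 15^11≡22, 15^12≡8, 15^13≡5, 15^14≡6, 15^15≡21, 15^16≡16, 15^17≡10, 15^18≡12, 15^19≡19, 15^20≡9, 15^21≡20, 15^22≡1. So the order of 15 is 22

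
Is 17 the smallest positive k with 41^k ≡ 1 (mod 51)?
Powers of 41 mod 51: 41^1≡41, 41^2≡49, 41^3≡20, 41^4≡4, 41^5≡11, 41^6≡43, 41^7≡29, 41^8≡16, 41^9≡44, 41^10≡19, 41^11≡14, 41^12≡13, 41^13≡23, 41^14≡25, 41^15≡5, 41^16≡1. Already 41^16≡1, so the order is 16 < 17. No, the actual order is 16.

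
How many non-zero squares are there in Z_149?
The squaring map on Z_149* is 2-to-1, so there are (148)/2 = 74 QRs.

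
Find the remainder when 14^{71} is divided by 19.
By Fermat: 14^{18} ≡ 1 mod 19. 71 = 3×18 + 17. So 14^{71} ≡ 14^{17} ≡ 15 mod 19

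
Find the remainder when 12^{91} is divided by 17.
By Fermat: 12^{16} ≡ 1 mod 17. 91 = 5×16 + 11. So 12^{91} ≡ 12^{11} ≡ 6 mod 17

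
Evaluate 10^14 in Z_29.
By repeated squaring (mod 29): 10^{1}≡10, 10^{2}≡13, 10^{4}≡24, 10^{8}≡25. Then 10^{14} = 10^{8+4+2} ≡ 25 × 24 × 13 ≡ 28 (mod 29)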